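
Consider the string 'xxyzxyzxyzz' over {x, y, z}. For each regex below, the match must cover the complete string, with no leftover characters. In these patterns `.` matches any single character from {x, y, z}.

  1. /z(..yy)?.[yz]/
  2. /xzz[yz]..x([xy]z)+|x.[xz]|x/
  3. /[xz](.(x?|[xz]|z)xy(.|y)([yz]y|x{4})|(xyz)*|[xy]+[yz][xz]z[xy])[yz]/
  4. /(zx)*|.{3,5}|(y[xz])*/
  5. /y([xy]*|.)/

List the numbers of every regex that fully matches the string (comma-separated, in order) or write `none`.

1 → no match — must start with 'z'
2 → no match
3 → match
4 → no match
5 → no match — must start with 'y'

3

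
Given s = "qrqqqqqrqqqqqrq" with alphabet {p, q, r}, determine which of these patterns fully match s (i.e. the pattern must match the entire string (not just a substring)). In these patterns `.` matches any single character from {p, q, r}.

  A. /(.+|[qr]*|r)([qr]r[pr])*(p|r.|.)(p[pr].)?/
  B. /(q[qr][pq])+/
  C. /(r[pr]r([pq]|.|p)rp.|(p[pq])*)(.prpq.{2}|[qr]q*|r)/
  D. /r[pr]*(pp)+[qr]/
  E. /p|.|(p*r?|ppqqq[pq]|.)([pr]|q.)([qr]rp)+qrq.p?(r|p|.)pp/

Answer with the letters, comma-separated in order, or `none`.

A, B

A → match
B → match
C → no match
D → no match — must start with "r"
E → no match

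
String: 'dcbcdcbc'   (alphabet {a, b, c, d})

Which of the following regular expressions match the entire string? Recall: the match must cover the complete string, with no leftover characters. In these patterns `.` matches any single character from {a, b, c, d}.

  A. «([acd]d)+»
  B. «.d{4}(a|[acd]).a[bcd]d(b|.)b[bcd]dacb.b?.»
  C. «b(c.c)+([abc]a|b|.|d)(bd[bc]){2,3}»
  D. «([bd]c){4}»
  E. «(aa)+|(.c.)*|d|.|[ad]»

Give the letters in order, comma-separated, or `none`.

A → no match — must end with 'd'
B → no match
C → no match — must start with 'bc'
D → match
E → no match

D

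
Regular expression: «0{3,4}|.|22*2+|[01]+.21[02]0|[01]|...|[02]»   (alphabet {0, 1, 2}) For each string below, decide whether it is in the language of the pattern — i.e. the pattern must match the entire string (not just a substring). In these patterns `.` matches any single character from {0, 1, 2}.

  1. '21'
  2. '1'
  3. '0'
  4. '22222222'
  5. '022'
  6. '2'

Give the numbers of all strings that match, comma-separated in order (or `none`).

2, 3, 4, 5, 6

1. '21' → no match
2. '1' → match
3. '0' → match
4. '22222222' → match
5. '022' → match
6. '2' → match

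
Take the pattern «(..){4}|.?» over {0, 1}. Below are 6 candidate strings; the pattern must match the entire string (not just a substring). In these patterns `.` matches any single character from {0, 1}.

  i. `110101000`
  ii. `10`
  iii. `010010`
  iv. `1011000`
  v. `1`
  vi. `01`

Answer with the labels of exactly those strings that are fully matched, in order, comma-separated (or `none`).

i. `110101000` → no match
ii. `10` → no match
iii. `010010` → no match
iv. `1011000` → no match
v. `1` → match
vi. `01` → no match

v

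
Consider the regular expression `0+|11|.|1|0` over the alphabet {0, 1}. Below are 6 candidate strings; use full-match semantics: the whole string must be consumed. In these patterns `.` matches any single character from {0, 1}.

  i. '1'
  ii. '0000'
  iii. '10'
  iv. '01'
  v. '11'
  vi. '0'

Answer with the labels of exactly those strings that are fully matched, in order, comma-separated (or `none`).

i. '1' → match
ii. '0000' → match
iii. '10' → no match
iv. '01' → no match
v. '11' → match
vi. '0' → match

i, ii, v, vi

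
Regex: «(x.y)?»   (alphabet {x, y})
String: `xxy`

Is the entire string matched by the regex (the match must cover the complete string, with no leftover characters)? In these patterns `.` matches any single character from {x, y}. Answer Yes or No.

Yes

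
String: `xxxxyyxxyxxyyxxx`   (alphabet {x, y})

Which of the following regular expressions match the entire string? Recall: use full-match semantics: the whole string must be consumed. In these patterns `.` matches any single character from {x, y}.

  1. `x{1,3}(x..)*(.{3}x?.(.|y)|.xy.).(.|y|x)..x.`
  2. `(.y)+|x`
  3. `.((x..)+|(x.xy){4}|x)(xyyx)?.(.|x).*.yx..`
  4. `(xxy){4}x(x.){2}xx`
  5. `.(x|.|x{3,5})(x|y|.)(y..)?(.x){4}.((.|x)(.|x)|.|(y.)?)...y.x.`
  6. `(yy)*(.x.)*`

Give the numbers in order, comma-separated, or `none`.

1 → match
2 → no match
3 → match
4 → no match — must start with `xxy`
5 → no match
6 → no match

1, 3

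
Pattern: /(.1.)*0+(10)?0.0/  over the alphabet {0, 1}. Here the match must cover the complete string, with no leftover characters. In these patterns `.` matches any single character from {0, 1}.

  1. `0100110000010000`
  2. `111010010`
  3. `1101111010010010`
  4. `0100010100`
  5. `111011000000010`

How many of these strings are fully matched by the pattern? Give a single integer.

3

1 → match
2 → match
3 → no match
4 → no match
5 → match
Total matched: 3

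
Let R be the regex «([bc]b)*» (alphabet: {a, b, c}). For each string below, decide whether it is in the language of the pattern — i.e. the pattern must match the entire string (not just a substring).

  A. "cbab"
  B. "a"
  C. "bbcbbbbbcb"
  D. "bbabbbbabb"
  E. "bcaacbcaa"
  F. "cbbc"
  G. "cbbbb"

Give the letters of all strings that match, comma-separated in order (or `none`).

C

A → no match
B → no match
C → match
D → no match
E → no match
F → no match
G → no match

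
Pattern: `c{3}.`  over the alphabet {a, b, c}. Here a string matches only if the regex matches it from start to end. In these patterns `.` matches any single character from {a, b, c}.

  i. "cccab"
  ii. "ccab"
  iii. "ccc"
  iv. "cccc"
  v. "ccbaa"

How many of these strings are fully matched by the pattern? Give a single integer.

i → no match
ii → no match
iii → no match
iv → match
v → no match
Total matched: 1

1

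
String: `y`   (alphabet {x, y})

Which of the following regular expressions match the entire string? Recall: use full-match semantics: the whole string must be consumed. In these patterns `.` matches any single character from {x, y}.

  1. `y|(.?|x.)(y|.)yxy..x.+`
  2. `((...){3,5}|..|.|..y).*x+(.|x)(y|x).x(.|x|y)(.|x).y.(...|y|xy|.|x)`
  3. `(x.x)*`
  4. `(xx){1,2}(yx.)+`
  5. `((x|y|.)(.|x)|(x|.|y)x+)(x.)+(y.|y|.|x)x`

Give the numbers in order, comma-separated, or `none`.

1

1 → match
2 → no match
3 → no match
4 → no match — must start with `xx`
5 → no match — must end with `x`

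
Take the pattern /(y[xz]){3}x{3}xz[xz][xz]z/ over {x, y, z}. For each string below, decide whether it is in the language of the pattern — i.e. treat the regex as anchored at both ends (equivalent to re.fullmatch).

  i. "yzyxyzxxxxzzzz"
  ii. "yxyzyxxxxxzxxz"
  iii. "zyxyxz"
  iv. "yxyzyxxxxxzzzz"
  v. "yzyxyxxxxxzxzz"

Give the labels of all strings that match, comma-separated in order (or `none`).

i → match
ii → match
iii. "zyxyxz" → no match — must start with "y"
iv → match
v → match

i, ii, iv, v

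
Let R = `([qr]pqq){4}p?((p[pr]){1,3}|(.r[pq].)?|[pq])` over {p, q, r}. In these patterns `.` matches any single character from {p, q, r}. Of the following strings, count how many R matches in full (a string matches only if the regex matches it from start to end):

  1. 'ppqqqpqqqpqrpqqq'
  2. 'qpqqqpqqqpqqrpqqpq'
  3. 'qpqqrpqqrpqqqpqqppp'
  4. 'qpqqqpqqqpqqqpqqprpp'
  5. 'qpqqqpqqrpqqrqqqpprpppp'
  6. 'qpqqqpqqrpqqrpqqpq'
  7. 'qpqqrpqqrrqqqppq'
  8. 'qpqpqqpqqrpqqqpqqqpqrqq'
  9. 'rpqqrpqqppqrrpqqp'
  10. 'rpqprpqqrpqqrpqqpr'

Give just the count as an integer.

1 → no match
2 → match
3 → match
4 → match
5 → no match
6 → match
7 → no match
8 → no match
9 → no match
10 → no match
Total matched: 4

4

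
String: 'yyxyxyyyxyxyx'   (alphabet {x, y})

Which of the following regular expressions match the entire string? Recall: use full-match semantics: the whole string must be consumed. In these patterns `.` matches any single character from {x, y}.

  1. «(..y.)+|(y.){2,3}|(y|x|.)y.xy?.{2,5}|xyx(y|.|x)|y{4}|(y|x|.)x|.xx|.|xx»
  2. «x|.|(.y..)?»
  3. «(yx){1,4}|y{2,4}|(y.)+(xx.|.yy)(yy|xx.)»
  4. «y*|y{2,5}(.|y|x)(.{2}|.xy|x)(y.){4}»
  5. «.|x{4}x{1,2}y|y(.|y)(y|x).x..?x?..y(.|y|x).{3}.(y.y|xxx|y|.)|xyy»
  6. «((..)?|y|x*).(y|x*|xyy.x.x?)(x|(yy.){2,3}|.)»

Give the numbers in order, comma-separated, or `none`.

1 → no match
2 → no match
3 → no match
4 → match
5 → no match
6 → no match

4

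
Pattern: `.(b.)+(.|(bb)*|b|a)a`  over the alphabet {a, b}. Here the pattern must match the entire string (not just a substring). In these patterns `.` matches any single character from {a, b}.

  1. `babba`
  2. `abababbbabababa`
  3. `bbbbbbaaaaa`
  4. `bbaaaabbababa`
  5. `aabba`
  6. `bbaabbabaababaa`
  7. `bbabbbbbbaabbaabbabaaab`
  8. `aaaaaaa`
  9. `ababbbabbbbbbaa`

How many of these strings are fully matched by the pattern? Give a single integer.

2

1 → no match
2 → match
3 → no match
4 → no match
5 → no match
6 → no match
7 → no match — must end with `a`
8 → no match
9 → match
Total matched: 2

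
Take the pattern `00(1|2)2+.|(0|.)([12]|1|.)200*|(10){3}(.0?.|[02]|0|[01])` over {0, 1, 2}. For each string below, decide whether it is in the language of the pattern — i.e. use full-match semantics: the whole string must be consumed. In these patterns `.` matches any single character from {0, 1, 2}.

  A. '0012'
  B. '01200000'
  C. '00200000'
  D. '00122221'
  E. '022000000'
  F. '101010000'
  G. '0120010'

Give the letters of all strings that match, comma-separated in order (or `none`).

B, C, D, E, F

A → no match
B → match
C → match
D → match
E → match
F → match
G → no match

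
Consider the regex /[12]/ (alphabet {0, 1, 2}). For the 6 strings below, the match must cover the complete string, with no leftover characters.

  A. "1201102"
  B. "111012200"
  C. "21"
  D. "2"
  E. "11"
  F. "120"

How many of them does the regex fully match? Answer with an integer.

A. "1201102" → no match
B. "111012200" → no match
C. "21" → no match
D. "2" → match
E. "11" → no match
F. "120" → no match
Total matched: 1

1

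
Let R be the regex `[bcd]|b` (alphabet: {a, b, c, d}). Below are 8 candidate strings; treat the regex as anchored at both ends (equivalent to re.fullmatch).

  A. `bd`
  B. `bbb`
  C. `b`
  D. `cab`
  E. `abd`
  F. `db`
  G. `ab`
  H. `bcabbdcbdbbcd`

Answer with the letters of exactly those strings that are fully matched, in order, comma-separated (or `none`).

C

A. `bd` → no match
B. `bbb` → no match
C. `b` → match
D. `cab` → no match
E. `abd` → no match
F. `db` → no match
G. `ab` → no match
H → no match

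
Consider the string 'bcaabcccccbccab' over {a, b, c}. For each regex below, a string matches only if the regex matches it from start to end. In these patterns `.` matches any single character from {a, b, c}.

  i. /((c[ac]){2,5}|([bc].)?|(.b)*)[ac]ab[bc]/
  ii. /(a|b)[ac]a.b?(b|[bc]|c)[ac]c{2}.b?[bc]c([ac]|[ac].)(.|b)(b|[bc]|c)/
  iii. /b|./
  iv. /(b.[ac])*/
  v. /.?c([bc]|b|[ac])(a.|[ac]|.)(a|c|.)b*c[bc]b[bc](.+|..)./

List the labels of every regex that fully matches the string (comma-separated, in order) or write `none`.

ii

i → no match
ii → match
iii → no match
iv → no match
v → no match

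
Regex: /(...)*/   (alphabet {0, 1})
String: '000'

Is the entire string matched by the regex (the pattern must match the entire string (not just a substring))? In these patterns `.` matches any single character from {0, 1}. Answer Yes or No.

Yes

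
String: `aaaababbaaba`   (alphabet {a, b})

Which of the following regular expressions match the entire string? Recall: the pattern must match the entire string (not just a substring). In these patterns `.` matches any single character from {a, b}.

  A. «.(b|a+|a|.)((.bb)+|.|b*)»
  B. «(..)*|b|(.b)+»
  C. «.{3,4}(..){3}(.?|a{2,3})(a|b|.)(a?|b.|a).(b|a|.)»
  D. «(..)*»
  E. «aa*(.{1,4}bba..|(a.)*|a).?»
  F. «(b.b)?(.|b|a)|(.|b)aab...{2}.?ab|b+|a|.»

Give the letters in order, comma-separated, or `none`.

A → no match
B → match
C → match
D → match
E → match
F → no match

B, C, D, E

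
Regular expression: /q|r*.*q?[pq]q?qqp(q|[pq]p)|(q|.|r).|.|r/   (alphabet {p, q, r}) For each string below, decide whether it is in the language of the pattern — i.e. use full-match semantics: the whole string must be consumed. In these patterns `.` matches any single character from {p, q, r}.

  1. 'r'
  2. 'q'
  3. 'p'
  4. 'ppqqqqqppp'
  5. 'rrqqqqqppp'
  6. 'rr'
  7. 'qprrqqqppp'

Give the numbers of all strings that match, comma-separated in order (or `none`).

1 → match
2 → match
3 → match
4 → match
5 → match
6 → match
7 → match

1, 2, 3, 4, 5, 6, 7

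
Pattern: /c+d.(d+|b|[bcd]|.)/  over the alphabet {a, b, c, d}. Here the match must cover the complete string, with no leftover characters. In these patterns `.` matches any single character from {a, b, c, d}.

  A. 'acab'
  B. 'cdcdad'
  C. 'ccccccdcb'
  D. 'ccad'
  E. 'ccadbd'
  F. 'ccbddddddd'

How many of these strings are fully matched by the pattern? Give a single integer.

A. 'acab' → no match — must start with 'c'
B. 'cdcdad' → no match
C. 'ccccccdcb' → match
D. 'ccad' → no match
E. 'ccadbd' → no match
F. 'ccbddddddd' → no match
Total matched: 1

1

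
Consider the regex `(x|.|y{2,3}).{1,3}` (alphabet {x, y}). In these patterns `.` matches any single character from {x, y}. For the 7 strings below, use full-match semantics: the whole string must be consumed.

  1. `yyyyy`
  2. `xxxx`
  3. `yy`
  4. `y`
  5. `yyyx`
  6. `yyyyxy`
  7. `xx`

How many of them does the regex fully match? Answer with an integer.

6

1 → match
2 → match
3 → match
4 → no match
5 → match
6 → match
7 → match
Total matched: 6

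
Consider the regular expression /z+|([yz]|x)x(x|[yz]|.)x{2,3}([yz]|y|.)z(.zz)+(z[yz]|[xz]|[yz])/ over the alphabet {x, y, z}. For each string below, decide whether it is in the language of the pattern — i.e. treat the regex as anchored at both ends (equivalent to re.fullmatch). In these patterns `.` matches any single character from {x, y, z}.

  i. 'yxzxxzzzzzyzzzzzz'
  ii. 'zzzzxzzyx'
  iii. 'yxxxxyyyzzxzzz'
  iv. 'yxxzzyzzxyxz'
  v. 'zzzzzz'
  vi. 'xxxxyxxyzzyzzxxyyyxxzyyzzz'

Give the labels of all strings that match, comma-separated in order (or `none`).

i, v

i → match
ii → no match
iii → no match
iv → no match
v → match
vi → no match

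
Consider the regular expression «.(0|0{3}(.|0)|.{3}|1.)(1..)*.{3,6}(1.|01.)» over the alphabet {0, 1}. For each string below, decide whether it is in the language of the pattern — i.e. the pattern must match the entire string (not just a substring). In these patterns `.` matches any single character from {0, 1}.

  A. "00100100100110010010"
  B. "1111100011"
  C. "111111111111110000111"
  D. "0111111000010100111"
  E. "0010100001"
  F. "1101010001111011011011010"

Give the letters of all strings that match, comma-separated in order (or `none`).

A → match
B. "1111100011" → match
C → match
D → no match
E. "0010100001" → no match
F → no match

A, B, C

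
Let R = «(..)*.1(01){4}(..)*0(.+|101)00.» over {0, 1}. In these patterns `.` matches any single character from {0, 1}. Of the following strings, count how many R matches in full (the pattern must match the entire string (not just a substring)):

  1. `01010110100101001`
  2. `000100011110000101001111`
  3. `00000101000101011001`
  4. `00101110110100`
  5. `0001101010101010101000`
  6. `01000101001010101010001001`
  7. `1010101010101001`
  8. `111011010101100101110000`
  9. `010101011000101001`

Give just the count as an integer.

0

1 → no match
2 → no match
3 → no match
4 → no match
5 → no match
6 → no match
7 → no match
8 → no match
9 → no match
Total matched: 0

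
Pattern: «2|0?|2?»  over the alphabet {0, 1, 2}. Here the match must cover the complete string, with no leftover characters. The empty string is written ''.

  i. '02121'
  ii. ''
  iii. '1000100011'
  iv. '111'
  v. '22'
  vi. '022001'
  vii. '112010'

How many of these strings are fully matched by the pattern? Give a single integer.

i → no match
ii → match
iii → no match
iv → no match
v → no match
vi → no match
vii → no match
Total matched: 1

1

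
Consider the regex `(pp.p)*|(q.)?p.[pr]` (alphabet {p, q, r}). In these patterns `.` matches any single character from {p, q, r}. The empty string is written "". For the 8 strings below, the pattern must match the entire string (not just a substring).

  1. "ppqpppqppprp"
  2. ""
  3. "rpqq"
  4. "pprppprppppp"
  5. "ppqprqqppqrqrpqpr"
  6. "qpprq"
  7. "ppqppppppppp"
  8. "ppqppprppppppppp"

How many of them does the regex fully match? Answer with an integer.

5

1 → match
2 → match
3 → no match
4 → match
5 → no match
6 → no match
7 → match
8 → match
Total matched: 5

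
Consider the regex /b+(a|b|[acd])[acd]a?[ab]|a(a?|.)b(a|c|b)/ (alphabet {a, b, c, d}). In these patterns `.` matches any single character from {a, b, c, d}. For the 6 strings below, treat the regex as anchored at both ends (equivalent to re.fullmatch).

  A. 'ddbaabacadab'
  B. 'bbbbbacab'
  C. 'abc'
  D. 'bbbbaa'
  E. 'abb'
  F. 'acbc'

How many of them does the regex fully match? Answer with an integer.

A → no match
B → match
C → match
D → match
E → match
F → match
Total matched: 5

5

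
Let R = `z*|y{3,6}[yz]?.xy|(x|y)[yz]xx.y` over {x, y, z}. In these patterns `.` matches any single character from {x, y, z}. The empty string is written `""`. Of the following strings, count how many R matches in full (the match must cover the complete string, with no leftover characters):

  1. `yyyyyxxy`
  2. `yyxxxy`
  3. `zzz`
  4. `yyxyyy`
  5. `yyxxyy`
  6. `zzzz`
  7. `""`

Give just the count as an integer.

1. `yyyyyxxy` → match
2. `yyxxxy` → match
3. `zzz` → match
4. `yyxyyy` → no match
5. `yyxxyy` → match
6. `zzzz` → match
7. `""` → match
Total matched: 6

6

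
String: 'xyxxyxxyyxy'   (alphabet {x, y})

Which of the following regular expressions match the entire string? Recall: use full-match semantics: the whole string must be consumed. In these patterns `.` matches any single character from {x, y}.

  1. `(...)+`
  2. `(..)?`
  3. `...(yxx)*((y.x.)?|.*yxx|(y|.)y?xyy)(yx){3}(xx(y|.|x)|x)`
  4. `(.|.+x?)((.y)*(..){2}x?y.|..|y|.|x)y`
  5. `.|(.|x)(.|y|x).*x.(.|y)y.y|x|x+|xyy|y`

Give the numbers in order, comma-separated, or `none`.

4, 5

1 → no match
2 → no match
3 → no match
4 → match
5 → match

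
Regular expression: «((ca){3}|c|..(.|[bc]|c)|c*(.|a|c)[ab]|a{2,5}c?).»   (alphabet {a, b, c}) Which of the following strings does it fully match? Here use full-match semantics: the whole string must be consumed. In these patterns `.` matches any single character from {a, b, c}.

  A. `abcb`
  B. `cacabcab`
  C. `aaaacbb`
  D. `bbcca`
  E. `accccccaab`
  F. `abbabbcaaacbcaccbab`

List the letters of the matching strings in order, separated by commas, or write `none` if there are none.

A → match
B → no match
C → no match
D → no match
E → no match
F → no match

A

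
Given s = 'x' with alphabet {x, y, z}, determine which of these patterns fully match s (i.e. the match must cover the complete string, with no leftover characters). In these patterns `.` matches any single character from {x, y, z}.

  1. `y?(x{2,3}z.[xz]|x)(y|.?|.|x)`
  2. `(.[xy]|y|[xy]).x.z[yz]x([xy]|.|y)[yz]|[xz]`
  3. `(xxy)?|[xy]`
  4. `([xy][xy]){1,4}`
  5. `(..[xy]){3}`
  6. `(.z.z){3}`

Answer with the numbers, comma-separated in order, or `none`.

1, 2, 3

1 → match
2 → match
3 → match
4 → no match
5 → no match
6 → no match — must end with 'z'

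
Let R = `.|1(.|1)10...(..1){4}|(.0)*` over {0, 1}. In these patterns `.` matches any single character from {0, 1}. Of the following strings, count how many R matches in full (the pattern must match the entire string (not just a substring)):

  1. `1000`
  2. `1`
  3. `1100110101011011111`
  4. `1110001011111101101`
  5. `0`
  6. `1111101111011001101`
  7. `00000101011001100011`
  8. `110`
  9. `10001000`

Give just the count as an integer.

1. `1000` → match
2. `1` → match
3 → no match
4 → match
5. `0` → match
6 → no match
7 → no match
8. `110` → no match
9. `10001000` → match
Total matched: 5

5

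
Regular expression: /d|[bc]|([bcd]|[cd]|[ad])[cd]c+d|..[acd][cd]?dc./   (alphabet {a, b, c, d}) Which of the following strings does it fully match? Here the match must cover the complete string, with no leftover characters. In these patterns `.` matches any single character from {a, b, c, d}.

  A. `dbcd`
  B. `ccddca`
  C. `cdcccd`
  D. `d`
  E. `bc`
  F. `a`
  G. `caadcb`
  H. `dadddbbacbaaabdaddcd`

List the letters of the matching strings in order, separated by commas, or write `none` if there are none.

A → no match
B → match
C → match
D → match
E → no match
F → no match
G → match
H → no match

B, C, D, G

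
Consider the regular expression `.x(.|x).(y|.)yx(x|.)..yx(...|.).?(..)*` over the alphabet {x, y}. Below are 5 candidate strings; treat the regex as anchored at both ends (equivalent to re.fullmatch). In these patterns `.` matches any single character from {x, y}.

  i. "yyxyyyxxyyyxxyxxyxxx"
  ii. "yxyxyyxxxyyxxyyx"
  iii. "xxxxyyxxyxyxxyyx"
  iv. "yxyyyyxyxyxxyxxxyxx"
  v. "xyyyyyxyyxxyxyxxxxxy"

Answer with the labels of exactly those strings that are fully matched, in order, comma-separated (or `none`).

ii, iii

i → no match
ii → match
iii → match
iv → no match
v → no match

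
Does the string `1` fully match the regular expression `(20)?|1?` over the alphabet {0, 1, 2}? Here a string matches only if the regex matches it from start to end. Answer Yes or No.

Yes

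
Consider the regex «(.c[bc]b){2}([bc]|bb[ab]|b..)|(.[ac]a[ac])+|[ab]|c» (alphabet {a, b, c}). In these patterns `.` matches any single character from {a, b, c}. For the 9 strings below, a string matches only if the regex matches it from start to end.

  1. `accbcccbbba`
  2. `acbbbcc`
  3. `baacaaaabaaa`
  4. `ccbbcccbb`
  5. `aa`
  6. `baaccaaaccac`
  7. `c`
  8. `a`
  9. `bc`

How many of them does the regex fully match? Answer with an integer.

1 → match
2 → no match
3 → match
4 → match
5 → no match
6 → match
7 → match
8 → match
9 → no match
Total matched: 6

6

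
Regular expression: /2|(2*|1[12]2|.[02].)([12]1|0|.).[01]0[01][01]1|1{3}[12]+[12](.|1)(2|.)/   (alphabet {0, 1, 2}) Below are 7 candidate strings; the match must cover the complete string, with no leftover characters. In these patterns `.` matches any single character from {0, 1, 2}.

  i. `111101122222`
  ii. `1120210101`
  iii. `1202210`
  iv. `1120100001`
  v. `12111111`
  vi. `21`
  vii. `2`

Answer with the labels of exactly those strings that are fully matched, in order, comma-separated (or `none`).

ii, iv, vii

i → no match
ii → match
iii → no match
iv → match
v → no match
vi → no match
vii → match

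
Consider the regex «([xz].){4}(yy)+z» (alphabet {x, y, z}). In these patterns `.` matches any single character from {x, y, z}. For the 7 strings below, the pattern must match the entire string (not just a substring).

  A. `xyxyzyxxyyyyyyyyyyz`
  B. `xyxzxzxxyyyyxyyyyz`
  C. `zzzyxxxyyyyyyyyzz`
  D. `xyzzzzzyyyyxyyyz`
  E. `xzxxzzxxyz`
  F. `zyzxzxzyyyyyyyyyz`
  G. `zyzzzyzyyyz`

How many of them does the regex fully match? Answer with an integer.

3

A → match
B → no match
C → no match — must end with `yyz`
D → no match
E → no match — must end with `yyz`
F → match
G → match
Total matched: 3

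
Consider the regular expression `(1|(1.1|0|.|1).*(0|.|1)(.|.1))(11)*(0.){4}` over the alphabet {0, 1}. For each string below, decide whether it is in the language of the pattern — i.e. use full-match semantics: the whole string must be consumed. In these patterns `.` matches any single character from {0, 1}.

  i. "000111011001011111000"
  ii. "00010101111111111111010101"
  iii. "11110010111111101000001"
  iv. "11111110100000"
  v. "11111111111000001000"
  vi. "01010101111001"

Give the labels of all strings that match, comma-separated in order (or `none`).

i → no match
ii → no match
iii → match
iv → no match
v → no match
vi → no match

iii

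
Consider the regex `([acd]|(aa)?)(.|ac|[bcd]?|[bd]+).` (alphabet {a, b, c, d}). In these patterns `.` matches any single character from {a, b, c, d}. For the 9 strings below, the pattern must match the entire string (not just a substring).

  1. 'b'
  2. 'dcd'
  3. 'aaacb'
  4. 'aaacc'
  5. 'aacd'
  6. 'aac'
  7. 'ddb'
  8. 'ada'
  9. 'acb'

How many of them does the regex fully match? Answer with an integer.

1 → match
2 → match
3 → match
4 → match
5 → match
6 → match
7 → match
8 → match
9 → match
Total matched: 9

9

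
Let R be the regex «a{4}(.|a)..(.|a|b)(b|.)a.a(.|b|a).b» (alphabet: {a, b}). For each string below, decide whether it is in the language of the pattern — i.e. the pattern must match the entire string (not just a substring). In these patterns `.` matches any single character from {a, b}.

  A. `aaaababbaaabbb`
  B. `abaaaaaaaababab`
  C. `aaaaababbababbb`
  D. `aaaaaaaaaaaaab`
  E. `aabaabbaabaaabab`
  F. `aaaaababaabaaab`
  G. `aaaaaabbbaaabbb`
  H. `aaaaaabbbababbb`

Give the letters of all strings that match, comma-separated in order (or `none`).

A → no match
B → no match
C → match
D → no match
E → no match
F → match
G → match
H → match

C, F, G, H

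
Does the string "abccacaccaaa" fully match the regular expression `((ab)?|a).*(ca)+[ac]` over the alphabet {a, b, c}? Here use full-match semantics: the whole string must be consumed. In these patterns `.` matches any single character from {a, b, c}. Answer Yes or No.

No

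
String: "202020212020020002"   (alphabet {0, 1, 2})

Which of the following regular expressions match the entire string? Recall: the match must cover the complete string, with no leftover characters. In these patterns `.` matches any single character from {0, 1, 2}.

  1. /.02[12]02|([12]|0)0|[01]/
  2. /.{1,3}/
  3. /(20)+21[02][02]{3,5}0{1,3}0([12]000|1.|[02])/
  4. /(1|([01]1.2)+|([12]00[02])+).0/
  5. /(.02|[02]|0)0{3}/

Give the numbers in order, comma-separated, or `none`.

3

1 → no match
2 → no match
3 → match
4 → no match — must end with "0"
5 → no match — must end with "0"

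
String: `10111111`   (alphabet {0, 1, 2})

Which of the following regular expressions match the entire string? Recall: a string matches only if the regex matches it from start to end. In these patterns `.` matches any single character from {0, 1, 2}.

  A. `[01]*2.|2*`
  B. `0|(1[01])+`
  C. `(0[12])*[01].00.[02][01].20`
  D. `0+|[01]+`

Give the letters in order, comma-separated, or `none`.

B, D

A → no match
B → match
C → no match — must end with `20`
D → match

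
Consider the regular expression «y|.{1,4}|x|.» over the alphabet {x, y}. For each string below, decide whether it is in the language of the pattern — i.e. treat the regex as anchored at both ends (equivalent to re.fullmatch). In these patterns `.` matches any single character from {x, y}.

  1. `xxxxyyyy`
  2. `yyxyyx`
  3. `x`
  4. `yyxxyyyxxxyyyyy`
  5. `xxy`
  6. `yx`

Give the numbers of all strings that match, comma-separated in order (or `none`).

1 → no match
2 → no match
3 → match
4 → no match
5 → match
6 → match

3, 5, 6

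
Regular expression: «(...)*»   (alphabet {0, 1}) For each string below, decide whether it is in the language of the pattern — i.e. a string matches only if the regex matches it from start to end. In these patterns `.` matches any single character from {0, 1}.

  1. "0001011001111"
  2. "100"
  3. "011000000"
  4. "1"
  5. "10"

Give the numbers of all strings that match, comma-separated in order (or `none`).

1 → no match
2 → match
3 → match
4 → no match
5 → no match

2, 3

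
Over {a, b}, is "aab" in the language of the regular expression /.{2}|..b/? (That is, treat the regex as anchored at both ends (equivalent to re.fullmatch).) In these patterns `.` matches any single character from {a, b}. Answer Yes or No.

Yes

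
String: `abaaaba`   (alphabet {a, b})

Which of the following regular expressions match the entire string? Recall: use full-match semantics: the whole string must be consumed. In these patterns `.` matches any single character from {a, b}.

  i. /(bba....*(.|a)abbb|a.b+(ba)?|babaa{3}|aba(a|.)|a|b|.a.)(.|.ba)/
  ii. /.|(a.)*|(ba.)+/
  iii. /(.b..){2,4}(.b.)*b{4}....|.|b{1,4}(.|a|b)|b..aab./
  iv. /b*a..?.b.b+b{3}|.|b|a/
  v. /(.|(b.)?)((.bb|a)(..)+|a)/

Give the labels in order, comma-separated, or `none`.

i, v

i → match
ii → no match
iii → no match
iv → no match
v → match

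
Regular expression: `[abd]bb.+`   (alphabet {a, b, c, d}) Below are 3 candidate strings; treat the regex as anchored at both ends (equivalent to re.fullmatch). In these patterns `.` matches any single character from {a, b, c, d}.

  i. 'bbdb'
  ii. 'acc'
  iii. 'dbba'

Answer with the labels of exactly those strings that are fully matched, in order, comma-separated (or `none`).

i → no match
ii → no match
iii → match

iii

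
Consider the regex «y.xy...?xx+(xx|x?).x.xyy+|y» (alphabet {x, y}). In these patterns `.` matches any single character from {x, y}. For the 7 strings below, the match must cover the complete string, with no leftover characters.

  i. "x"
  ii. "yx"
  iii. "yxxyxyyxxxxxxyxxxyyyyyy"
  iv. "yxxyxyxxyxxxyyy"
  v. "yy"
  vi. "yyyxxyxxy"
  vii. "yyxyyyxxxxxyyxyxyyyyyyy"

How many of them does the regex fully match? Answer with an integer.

i → no match — must start with "y"
ii → no match — must end with "y"
iii → match
iv → match
v → no match
vi → no match
vii → no match
Total matched: 2

2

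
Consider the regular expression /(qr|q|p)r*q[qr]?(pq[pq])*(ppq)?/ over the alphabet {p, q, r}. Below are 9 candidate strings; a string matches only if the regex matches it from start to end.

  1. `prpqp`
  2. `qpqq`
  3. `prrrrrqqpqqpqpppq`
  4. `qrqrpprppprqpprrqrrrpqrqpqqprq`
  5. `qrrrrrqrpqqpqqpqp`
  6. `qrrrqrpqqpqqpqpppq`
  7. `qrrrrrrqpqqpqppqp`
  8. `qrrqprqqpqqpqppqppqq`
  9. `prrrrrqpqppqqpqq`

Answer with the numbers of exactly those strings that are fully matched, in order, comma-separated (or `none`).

3, 5, 6, 7, 9

1 → no match
2 → no match
3 → match
4 → no match
5 → match
6 → match
7 → match
8 → no match
9 → match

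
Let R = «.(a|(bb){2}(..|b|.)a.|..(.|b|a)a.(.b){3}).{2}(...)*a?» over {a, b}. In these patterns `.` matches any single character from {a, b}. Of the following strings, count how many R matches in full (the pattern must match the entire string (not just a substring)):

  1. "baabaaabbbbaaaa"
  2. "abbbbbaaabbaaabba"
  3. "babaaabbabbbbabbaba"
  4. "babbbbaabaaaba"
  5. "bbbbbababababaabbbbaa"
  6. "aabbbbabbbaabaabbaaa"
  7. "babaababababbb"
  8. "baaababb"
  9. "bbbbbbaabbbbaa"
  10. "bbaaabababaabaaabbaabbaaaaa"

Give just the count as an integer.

1 → no match
2 → match
3 → match
4 → match
5 → match
6 → match
7 → match
8. "baaababb" → no match
9 → match
10 → no match
Total matched: 7

7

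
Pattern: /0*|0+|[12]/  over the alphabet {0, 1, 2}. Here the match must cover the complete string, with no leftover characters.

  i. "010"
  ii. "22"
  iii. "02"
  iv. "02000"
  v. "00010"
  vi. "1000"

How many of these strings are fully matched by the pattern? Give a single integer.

i → no match
ii → no match
iii → no match
iv → no match
v → no match
vi → no match
Total matched: 0

0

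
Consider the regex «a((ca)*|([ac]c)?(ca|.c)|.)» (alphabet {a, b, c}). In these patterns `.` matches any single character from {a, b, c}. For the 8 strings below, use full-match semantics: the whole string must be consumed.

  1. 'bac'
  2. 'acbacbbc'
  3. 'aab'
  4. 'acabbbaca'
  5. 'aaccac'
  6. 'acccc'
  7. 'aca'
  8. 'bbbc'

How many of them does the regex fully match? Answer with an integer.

1 → no match — must start with 'a'
2 → no match
3 → no match
4 → no match
5 → no match
6 → match
7 → match
8 → no match — must start with 'a'
Total matched: 2

2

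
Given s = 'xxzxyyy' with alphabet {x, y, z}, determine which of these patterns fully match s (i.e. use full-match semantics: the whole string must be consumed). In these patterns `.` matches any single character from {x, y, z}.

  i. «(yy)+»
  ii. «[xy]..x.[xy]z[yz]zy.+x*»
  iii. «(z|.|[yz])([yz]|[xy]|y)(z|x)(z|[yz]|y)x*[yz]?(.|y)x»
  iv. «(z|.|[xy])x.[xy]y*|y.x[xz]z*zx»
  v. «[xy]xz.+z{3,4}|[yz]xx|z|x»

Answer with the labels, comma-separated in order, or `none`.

iv

i → no match — must start with 'yy'
ii → no match
iii → no match — must end with 'x'
iv → match
v → no match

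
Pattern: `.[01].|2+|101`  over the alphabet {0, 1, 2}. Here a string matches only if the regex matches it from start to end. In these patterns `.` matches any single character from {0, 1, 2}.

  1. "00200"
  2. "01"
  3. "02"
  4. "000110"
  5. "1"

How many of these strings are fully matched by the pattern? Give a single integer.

1. "00200" → no match
2. "01" → no match
3. "02" → no match
4. "000110" → no match
5. "1" → no match
Total matched: 0

0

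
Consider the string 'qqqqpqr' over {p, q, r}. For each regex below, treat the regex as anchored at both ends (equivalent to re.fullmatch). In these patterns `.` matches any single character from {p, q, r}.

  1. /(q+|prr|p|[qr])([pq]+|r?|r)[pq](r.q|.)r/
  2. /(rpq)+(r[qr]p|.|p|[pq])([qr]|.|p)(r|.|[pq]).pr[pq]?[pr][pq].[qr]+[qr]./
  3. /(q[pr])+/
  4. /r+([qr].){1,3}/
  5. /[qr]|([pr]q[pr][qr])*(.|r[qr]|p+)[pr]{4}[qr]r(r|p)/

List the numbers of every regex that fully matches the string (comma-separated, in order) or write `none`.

1

1 → match
2 → no match — must start with 'rpq'
3 → no match
4 → no match — must start with 'r'
5 → no match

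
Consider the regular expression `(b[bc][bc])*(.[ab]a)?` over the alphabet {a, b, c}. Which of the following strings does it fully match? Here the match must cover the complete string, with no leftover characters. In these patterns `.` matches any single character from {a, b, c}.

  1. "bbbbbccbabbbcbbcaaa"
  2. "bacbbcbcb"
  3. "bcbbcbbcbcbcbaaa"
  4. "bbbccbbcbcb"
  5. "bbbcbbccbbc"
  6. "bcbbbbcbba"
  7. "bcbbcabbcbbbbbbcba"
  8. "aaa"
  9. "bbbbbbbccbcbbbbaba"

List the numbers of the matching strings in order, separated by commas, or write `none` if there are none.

1 → no match
2 → no match
3 → no match
4 → no match
5 → no match
6 → no match
7 → no match
8 → match
9 → match

8, 9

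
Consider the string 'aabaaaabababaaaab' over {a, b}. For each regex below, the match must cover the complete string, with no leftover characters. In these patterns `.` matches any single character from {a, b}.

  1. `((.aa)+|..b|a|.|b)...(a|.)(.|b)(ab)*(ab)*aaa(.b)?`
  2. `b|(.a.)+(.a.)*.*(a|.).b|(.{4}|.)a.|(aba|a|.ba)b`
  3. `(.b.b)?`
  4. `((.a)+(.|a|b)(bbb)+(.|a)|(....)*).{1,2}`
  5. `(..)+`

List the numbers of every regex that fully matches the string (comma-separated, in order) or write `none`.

1, 2, 4

1 → match
2 → match
3 → no match
4 → match
5 → no match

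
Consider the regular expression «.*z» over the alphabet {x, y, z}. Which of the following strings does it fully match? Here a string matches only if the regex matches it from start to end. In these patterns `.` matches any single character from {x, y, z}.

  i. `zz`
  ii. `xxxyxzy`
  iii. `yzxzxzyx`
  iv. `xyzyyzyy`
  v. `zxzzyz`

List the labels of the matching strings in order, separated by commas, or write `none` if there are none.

i, v

i → match
ii → no match — must end with `z`
iii → no match — must end with `z`
iv → no match — must end with `z`
v → match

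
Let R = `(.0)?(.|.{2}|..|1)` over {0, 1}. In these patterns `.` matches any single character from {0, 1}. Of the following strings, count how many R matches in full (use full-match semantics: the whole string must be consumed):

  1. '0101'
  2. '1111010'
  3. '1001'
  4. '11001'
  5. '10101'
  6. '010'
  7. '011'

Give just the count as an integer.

1

1 → no match
2 → no match
3 → match
4 → no match
5 → no match
6 → no match
7 → no match
Total matched: 1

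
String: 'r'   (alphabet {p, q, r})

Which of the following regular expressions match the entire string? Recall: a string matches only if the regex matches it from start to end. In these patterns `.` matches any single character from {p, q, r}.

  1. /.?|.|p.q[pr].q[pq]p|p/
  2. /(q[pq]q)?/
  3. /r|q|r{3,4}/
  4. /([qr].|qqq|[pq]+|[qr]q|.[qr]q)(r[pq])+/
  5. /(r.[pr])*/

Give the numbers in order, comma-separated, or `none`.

1 → match
2 → no match
3 → match
4 → no match
5 → no match

1, 3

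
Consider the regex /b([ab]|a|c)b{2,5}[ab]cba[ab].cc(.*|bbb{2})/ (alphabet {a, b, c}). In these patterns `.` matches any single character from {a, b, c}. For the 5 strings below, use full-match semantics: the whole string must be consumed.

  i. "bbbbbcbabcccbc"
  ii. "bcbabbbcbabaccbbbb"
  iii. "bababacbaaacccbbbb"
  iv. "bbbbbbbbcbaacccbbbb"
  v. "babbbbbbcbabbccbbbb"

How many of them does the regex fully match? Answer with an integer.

i → match
ii → no match
iii → no match
iv → match
v → match
Total matched: 3

3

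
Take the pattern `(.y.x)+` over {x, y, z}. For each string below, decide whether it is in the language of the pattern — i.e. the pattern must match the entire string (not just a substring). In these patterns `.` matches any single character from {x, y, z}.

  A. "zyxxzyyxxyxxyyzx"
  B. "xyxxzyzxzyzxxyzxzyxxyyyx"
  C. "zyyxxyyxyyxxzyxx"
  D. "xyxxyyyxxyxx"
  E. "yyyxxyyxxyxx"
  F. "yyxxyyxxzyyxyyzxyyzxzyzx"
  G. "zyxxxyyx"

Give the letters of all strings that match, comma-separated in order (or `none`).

A → match
B → match
C → match
D → match
E → match
F → match
G → match

A, B, C, D, E, F, G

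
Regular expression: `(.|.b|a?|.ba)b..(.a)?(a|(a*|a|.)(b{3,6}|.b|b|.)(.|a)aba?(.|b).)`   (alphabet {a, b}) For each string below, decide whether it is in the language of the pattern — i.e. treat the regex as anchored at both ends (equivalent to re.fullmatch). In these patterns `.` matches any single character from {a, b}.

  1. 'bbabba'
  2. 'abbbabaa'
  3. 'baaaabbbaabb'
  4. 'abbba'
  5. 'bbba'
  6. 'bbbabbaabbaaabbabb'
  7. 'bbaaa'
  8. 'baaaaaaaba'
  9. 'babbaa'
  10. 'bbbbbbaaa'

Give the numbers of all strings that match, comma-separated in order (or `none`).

1 → no match
2 → match
3 → no match
4 → match
5 → match
6 → no match
7 → match
8 → no match
9 → match
10 → no match

2, 4, 5, 7, 9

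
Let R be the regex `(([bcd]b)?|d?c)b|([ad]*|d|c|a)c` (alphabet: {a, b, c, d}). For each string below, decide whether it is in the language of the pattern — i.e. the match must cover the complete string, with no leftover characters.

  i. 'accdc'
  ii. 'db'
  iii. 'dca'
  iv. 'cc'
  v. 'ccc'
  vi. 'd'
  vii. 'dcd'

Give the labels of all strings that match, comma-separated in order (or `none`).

i. 'accdc' → no match
ii. 'db' → no match
iii. 'dca' → no match
iv. 'cc' → match
v. 'ccc' → no match
vi. 'd' → no match
vii. 'dcd' → no match

iv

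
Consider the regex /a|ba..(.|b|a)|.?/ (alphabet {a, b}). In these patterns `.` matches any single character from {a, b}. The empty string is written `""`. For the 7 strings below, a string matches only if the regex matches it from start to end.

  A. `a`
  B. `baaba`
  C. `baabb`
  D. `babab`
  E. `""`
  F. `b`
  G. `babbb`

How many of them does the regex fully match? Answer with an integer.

A → match
B → match
C → match
D → match
E → match
F → match
G → match
Total matched: 7

7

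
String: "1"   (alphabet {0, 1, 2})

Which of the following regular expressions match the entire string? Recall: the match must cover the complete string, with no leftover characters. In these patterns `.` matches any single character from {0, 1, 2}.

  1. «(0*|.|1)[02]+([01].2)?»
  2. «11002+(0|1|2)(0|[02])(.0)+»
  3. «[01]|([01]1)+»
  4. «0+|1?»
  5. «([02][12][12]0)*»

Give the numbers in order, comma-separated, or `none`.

3, 4

1 → no match
2 → no match — must start with "11002"
3 → match
4 → match
5 → no match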